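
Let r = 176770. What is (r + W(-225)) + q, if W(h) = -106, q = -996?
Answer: 175668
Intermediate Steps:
(r + W(-225)) + q = (176770 - 106) - 996 = 176664 - 996 = 175668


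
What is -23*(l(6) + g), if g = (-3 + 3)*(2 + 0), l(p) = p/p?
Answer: -23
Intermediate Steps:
l(p) = 1
g = 0 (g = 0*2 = 0)
-23*(l(6) + g) = -23*(1 + 0) = -23*1 = -23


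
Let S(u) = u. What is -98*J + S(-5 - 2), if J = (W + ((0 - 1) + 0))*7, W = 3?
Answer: -1379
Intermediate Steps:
J = 14 (J = (3 + ((0 - 1) + 0))*7 = (3 + (-1 + 0))*7 = (3 - 1)*7 = 2*7 = 14)
-98*J + S(-5 - 2) = -98*14 + (-5 - 2) = -1372 - 7 = -1379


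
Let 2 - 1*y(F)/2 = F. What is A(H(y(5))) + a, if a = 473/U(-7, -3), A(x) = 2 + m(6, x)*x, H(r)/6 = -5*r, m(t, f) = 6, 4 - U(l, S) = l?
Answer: 1125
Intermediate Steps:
U(l, S) = 4 - l
y(F) = 4 - 2*F
H(r) = -30*r (H(r) = 6*(-5*r) = -30*r)
A(x) = 2 + 6*x
a = 43 (a = 473/(4 - 1*(-7)) = 473/(4 + 7) = 473/11 = 473*(1/11) = 43)
A(H(y(5))) + a = (2 + 6*(-30*(4 - 2*5))) + 43 = (2 + 6*(-30*(4 - 10))) + 43 = (2 + 6*(-30*(-6))) + 43 = (2 + 6*180) + 43 = (2 + 1080) + 43 = 1082 + 43 = 1125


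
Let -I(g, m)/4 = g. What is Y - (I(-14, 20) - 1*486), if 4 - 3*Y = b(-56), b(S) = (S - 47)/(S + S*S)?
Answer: 1328541/3080 ≈ 431.34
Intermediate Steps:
b(S) = (-47 + S)/(S + S²)
I(g, m) = -4*g
Y = 4141/3080 (Y = 4/3 - (-47 - 56)/(3*(-56)*(1 - 56)) = 4/3 - (-1)*(-103)/(168*(-55)) = 4/3 - (-1)*(-1)*(-103)/(168*55) = 4/3 - ⅓*(-103/3080) = 4/3 + 103/9240 = 4141/3080 ≈ 1.3445)
Y - (I(-14, 20) - 1*486) = 4141/3080 - (-4*(-14) - 1*486) = 4141/3080 - (56 - 486) = 4141/3080 - 1*(-430) = 4141/3080 + 430 = 1328541/3080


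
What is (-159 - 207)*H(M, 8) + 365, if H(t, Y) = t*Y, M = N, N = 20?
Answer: -58195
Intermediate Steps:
M = 20
H(t, Y) = Y*t
(-159 - 207)*H(M, 8) + 365 = (-159 - 207)*(8*20) + 365 = -366*160 + 365 = -58560 + 365 = -58195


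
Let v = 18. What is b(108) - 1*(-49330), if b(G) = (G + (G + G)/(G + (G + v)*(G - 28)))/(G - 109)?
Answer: 13929820/283 ≈ 49222.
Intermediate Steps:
b(G) = (G + 2*G/(G + (-28 + G)*(18 + G)))/(-109 + G) (b(G) = (G + (G + G)/(G + (G + 18)*(G - 28)))/(G - 109) = (G + (2*G)/(G + (18 + G)*(-28 + G)))/(-109 + G) = (G + (2*G)/(G + (-28 + G)*(18 + G)))/(-109 + G) = (G + 2*G/(G + (-28 + G)*(18 + G)))/(-109 + G))
b(108) - 1*(-49330) = 108*(-502 + 108**2 - 9*108)/(54936 + 108**3 - 118*108**2 + 477*108) - 1*(-49330) = 108*(-502 + 11664 - 972)/(54936 + 1259712 - 118*11664 + 51516) + 49330 = 108*10190/(54936 + 1259712 - 1376352 + 51516) + 49330 = 108*10190/(-10188) + 49330 = 108*(-1/10188)*10190 + 49330 = -30570/283 + 49330 = 13929820/283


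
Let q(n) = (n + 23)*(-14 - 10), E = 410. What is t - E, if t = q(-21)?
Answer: -458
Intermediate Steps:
q(n) = -552 - 24*n (q(n) = (23 + n)*(-24) = -552 - 24*n)
t = -48 (t = -552 - 24*(-21) = -552 + 504 = -48)
t - E = -48 - 1*410 = -48 - 410 = -458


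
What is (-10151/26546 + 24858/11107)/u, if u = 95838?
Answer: 547133311/28257491391636 ≈ 1.9362e-5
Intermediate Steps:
(-10151/26546 + 24858/11107)/u = (-10151/26546 + 24858/11107)/95838 = (-10151*1/26546 + 24858*(1/11107))*(1/95838) = (-10151/26546 + 24858/11107)*(1/95838) = (547133311/294846422)*(1/95838) = 547133311/28257491391636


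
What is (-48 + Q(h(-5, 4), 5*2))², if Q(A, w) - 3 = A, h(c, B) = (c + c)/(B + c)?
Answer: 1225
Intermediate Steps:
h(c, B) = 2*c/(B + c) (h(c, B) = (2*c)/(B + c) = 2*c/(B + c))
Q(A, w) = 3 + A
(-48 + Q(h(-5, 4), 5*2))² = (-48 + (3 + 2*(-5)/(4 - 5)))² = (-48 + (3 + 2*(-5)/(-1)))² = (-48 + (3 + 2*(-5)*(-1)))² = (-48 + (3 + 10))² = (-48 + 13)² = (-35)² = 1225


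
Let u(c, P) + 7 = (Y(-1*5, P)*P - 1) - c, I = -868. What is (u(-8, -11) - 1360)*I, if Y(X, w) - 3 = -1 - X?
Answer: 1247316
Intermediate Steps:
Y(X, w) = 2 - X (Y(X, w) = 3 + (-1 - X) = 2 - X)
u(c, P) = -8 - c + 7*P (u(c, P) = -7 + (((2 - (-1)*5)*P - 1) - c) = -7 + (((2 - 1*(-5))*P - 1) - c) = -7 + (((2 + 5)*P - 1) - c) = -7 + ((7*P - 1) - c) = -7 + ((-1 + 7*P) - c) = -7 + (-1 - c + 7*P) = -8 - c + 7*P)
(u(-8, -11) - 1360)*I = ((-8 - 1*(-8) + 7*(-11)) - 1360)*(-868) = ((-8 + 8 - 77) - 1360)*(-868) = (-77 - 1360)*(-868) = -1437*(-868) = 1247316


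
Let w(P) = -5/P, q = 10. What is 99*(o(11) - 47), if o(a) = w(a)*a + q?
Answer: -4158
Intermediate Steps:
o(a) = 5 (o(a) = (-5/a)*a + 10 = -5 + 10 = 5)
99*(o(11) - 47) = 99*(5 - 47) = 99*(-42) = -4158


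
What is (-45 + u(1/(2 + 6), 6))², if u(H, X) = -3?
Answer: 2304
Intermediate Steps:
(-45 + u(1/(2 + 6), 6))² = (-45 - 3)² = (-48)² = 2304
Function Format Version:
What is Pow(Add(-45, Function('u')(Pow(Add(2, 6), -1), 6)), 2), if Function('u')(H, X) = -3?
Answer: 2304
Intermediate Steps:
Pow(Add(-45, Function('u')(Pow(Add(2, 6), -1), 6)), 2) = Pow(Add(-45, -3), 2) = Pow(-48, 2) = 2304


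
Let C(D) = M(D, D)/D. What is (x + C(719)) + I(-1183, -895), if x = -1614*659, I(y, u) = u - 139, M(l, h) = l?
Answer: -1064659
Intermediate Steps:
I(y, u) = -139 + u
C(D) = 1 (C(D) = D/D = 1)
x = -1063626
(x + C(719)) + I(-1183, -895) = (-1063626 + 1) + (-139 - 895) = -1063625 - 1034 = -1064659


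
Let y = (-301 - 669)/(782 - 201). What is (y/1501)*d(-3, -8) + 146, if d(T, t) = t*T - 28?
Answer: 127327706/872081 ≈ 146.00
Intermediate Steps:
d(T, t) = -28 + T*t (d(T, t) = T*t - 28 = -28 + T*t)
y = -970/581 ≈ -1.6695
(y/1501)*d(-3, -8) + 146 = (-970/581/1501)*(-28 - 3*(-8)) + 146 = (-970/581*1/1501)*(-28 + 24) + 146 = -970/872081*(-4) + 146 = 3880/872081 + 146 = 127327706/872081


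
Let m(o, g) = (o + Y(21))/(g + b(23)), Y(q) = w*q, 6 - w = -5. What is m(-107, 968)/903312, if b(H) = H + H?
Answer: 31/228989592 ≈ 1.3538e-7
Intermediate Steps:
w = 11 (w = 6 - 1*(-5) = 6 + 5 = 11)
b(H) = 2*H
Y(q) = 11*q
m(o, g) = (231 + o)/(46 + g) (m(o, g) = (o + 11*21)/(g + 2*23) = (o + 231)/(g + 46) = (231 + o)/(46 + g))
m(-107, 968)/903312 = ((231 - 107)/(46 + 968))/903312 = (124/1014)*(1/903312) = ((1/1014)*124)*(1/903312) = (62/507)*(1/903312) = 31/228989592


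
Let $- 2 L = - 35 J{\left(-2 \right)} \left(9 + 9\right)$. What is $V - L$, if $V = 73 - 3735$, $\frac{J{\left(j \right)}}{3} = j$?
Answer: $-1772$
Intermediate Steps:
$J{\left(j \right)} = 3 j$
$V = -3662$ ($V = 73 - 3735 = -3662$)
$L = -1890$ ($L = - \frac{- 35 \cdot 3 \left(-2\right) \left(9 + 9\right)}{2} = - \frac{\left(-35\right) \left(-6\right) 18}{2} = - \frac{210 \cdot 18}{2} = \left(- \frac{1}{2}\right) 3780 = -1890$)
$V - L = -3662 - -1890 = -3662 + 1890 = -1772$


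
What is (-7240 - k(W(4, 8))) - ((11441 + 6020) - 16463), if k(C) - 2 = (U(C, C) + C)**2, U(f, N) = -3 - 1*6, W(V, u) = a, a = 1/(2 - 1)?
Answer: -8304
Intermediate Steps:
a = 1 (a = 1/1 = 1)
W(V, u) = 1
U(f, N) = -9 (U(f, N) = -3 - 6 = -9)
k(C) = 2 + (-9 + C)**2
(-7240 - k(W(4, 8))) - ((11441 + 6020) - 16463) = (-7240 - (2 + (-9 + 1)**2)) - ((11441 + 6020) - 16463) = (-7240 - (2 + (-8)**2)) - (17461 - 16463) = (-7240 - (2 + 64)) - 1*998 = (-7240 - 1*66) - 998 = (-7240 - 66) - 998 = -7306 - 998 = -8304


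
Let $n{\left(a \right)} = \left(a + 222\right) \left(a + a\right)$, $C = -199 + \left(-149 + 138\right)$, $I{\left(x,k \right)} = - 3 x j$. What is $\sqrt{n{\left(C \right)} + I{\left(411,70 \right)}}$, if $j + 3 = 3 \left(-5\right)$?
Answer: $3 \sqrt{1906} \approx 130.97$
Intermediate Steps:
$j = -18$ ($j = -3 + 3 \left(-5\right) = -3 - 15 = -18$)
$I{\left(x,k \right)} = 54 x$ ($I{\left(x,k \right)} = - 3 x \left(-18\right) = 54 x$)
$C = -210$ ($C = -199 - 11 = -210$)
$n{\left(a \right)} = 2 a \left(222 + a\right)$ ($n{\left(a \right)} = \left(222 + a\right) 2 a = 2 a \left(222 + a\right)$)
$\sqrt{n{\left(C \right)} + I{\left(411,70 \right)}} = \sqrt{2 \left(-210\right) \left(222 - 210\right) + 54 \cdot 411} = \sqrt{2 \left(-210\right) 12 + 22194} = \sqrt{-5040 + 22194} = \sqrt{17154} = 3 \sqrt{1906}$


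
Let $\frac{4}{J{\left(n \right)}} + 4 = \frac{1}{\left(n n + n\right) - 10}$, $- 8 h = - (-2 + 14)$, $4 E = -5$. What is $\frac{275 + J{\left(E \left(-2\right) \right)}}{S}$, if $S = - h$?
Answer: $- \frac{1645}{9} \approx -182.78$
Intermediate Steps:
$E = - \frac{5}{4}$ ($E = \frac{1}{4} \left(-5\right) = - \frac{5}{4} \approx -1.25$)
$h = \frac{3}{2}$ ($h = - \frac{\left(-1\right) \left(-2 + 14\right)}{8} = - \frac{\left(-1\right) 12}{8} = \left(- \frac{1}{8}\right) \left(-12\right) = \frac{3}{2} \approx 1.5$)
$J{\left(n \right)} = \frac{4}{-4 + \frac{1}{-10 + n + n^{2}}}$ ($J{\left(n \right)} = \frac{4}{-4 + \frac{1}{\left(n n + n\right) - 10}} = \frac{4}{-4 + \frac{1}{\left(n^{2} + n\right) - 10}} = \frac{4}{-4 + \frac{1}{\left(n + n^{2}\right) - 10}} = \frac{4}{-4 + \frac{1}{-10 + n + n^{2}}}$)
$S = - \frac{3}{2}$ ($S = \left(-1\right) \frac{3}{2} = - \frac{3}{2} \approx -1.5$)
$\frac{275 + J{\left(E \left(-2\right) \right)}}{S} = \frac{275 + \frac{4 \left(10 - \left(- \frac{5}{4}\right) \left(-2\right) - \left(\left(- \frac{5}{4}\right) \left(-2\right)\right)^{2}\right)}{-41 + 4 \left(\left(- \frac{5}{4}\right) \left(-2\right)\right) + 4 \left(\left(- \frac{5}{4}\right) \left(-2\right)\right)^{2}}}{- \frac{3}{2}} = \left(275 + \frac{4 \left(10 - \frac{5}{2} - \left(\frac{5}{2}\right)^{2}\right)}{-41 + 4 \cdot \frac{5}{2} + 4 \left(\frac{5}{2}\right)^{2}}\right) \left(- \frac{2}{3}\right) = \left(275 + \frac{4 \left(10 - \frac{5}{2} - \frac{25}{4}\right)}{-41 + 10 + 4 \cdot \frac{25}{4}}\right) \left(- \frac{2}{3}\right) = \left(275 + \frac{4 \left(10 - \frac{5}{2} - \frac{25}{4}\right)}{-41 + 10 + 25}\right) \left(- \frac{2}{3}\right) = \left(275 + 4 \frac{1}{-6} \cdot \frac{5}{4}\right) \left(- \frac{2}{3}\right) = \left(275 + 4 \left(- \frac{1}{6}\right) \frac{5}{4}\right) \left(- \frac{2}{3}\right) = \left(275 - \frac{5}{6}\right) \left(- \frac{2}{3}\right) = \frac{1645}{6} \left(- \frac{2}{3}\right) = - \frac{1645}{9}$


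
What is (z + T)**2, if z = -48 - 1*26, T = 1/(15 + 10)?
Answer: 3418801/625 ≈ 5470.1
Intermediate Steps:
T = 1/25 ≈ 0.040000
z = -74 (z = -48 - 26 = -74)
(z + T)**2 = (-74 + 1/25)**2 = (-1849/25)**2 = 3418801/625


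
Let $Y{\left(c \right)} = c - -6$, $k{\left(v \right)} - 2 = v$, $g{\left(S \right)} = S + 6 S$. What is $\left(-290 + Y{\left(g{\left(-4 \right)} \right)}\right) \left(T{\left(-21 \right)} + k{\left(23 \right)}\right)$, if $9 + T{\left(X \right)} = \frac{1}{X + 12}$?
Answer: $- \frac{14872}{3} \approx -4957.3$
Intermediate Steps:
$g{\left(S \right)} = 7 S$
$k{\left(v \right)} = 2 + v$
$T{\left(X \right)} = -9 + \frac{1}{12 + X}$ ($T{\left(X \right)} = -9 + \frac{1}{X + 12} = -9 + \frac{1}{12 + X}$)
$Y{\left(c \right)} = 6 + c$ ($Y{\left(c \right)} = c + 6 = 6 + c$)
$\left(-290 + Y{\left(g{\left(-4 \right)} \right)}\right) \left(T{\left(-21 \right)} + k{\left(23 \right)}\right) = \left(-290 + \left(6 + 7 \left(-4\right)\right)\right) \left(\frac{-107 - -189}{12 - 21} + \left(2 + 23\right)\right) = \left(-290 + \left(6 - 28\right)\right) \left(\frac{-107 + 189}{-9} + 25\right) = \left(-290 - 22\right) \left(\left(- \frac{1}{9}\right) 82 + 25\right) = - 312 \left(- \frac{82}{9} + 25\right) = \left(-312\right) \frac{143}{9} = - \frac{14872}{3}$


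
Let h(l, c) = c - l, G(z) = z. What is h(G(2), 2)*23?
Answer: 0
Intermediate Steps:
h(G(2), 2)*23 = (2 - 1*2)*23 = (2 - 2)*23 = 0*23 = 0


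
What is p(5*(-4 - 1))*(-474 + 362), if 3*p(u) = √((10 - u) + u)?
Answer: -112*√10/3 ≈ -118.06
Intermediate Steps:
p(u) = √10/3 (p(u) = √((10 - u) + u)/3 = √10/3)
p(5*(-4 - 1))*(-474 + 362) = (√10/3)*(-474 + 362) = (√10/3)*(-112) = -112*√10/3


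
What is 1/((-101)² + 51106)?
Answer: 1/61307 ≈ 1.6311e-5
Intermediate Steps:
1/((-101)² + 51106) = 1/(10201 + 51106) = 1/61307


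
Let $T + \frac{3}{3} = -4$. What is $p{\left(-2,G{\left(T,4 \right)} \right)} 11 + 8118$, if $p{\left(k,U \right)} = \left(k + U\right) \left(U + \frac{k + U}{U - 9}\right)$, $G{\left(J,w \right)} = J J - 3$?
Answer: $\frac{172854}{13} \approx 13296.0$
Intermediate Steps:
$T = -5$ ($T = -1 - 4 = -5$)
$G{\left(J,w \right)} = -3 + J^{2}$ ($G{\left(J,w \right)} = J^{2} - 3 = -3 + J^{2}$)
$p{\left(k,U \right)} = \left(U + k\right) \left(U + \frac{U + k}{-9 + U}\right)$
$p{\left(-2,G{\left(T,4 \right)} \right)} 11 + 8118 = \frac{\left(-3 + \left(-5\right)^{2}\right)^{3} + \left(-2\right)^{2} - 8 \left(-3 + \left(-5\right)^{2}\right)^{2} - 2 \left(-3 + \left(-5\right)^{2}\right)^{2} - 7 \left(-3 + \left(-5\right)^{2}\right) \left(-2\right)}{-9 - \left(3 - \left(-5\right)^{2}\right)} 11 + 8118 = \frac{\left(-3 + 25\right)^{3} + 4 - 8 \left(-3 + 25\right)^{2} - 2 \left(-3 + 25\right)^{2} - 7 \left(-3 + 25\right) \left(-2\right)}{-9 + \left(-3 + 25\right)} 11 + 8118 = \frac{22^{3} + 4 - 8 \cdot 22^{2} - 2 \cdot 22^{2} - 154 \left(-2\right)}{-9 + 22} \cdot 11 + 8118 = \frac{10648 + 4 - 3872 - 968 + 308}{13} \cdot 11 + 8118 = \frac{1}{13} \cdot 6120 \cdot 11 + 8118 = \frac{6120}{13} \cdot 11 + 8118 = \frac{67320}{13} + 8118 = \frac{172854}{13}$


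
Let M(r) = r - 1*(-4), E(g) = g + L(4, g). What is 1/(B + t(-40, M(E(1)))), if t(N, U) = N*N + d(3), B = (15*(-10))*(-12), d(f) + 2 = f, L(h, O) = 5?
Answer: 1/3401 ≈ 0.00029403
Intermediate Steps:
d(f) = -2 + f
B = 1800 (B = -150*(-12) = 1800)
E(g) = 5 + g (E(g) = g + 5 = 5 + g)
M(r) = 4 + r (M(r) = r + 4 = 4 + r)
t(N, U) = 1 + N**2 (t(N, U) = N*N + (-2 + 3) = N**2 + 1 = 1 + N**2)
1/(B + t(-40, M(E(1)))) = 1/(1800 + (1 + (-40)**2)) = 1/(1800 + (1 + 1600)) = 1/(1800 + 1601) = 1/3401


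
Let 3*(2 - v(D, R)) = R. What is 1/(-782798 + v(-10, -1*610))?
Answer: -3/2347778 ≈ -1.2778e-6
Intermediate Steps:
v(D, R) = 2 - R/3
1/(-782798 + v(-10, -1*610)) = 1/(-782798 + (2 - (-1)*610/3)) = 1/(-782798 + (2 - ⅓*(-610))) = 1/(-782798 + (2 + 610/3)) = 1/(-782798 + 616/3) = 1/(-2347778/3) = -3/2347778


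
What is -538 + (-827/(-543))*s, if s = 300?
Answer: -14678/181 ≈ -81.094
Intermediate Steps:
-538 + (-827/(-543))*s = -538 - 827/(-543)*300 = -538 - 827*(-1/543)*300 = -538 + (827/543)*300 = -538 + 82700/181 = -14678/181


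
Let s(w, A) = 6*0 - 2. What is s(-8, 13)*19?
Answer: -38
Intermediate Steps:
s(w, A) = -2 (s(w, A) = 0 - 2 = -2)
s(-8, 13)*19 = -2*19 = -38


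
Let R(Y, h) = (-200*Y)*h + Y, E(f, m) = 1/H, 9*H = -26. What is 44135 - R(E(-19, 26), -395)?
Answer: 142963/2 ≈ 71482.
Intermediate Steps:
H = -26/9 (H = (1/9)*(-26) = -26/9 ≈ -2.8889)
E(f, m) = -9/26 (E(f, m) = 1/(-26/9) = -9/26)
R(Y, h) = Y - 200*Y*h (R(Y, h) = -200*Y*h + Y = Y - 200*Y*h)
44135 - R(E(-19, 26), -395) = 44135 - (-9)*(1 - 200*(-395))/26 = 44135 - (-9)*(1 + 79000)/26 = 44135 - (-9)*79001/26 = 44135 - 1*(-54693/2) = 44135 + 54693/2 = 142963/2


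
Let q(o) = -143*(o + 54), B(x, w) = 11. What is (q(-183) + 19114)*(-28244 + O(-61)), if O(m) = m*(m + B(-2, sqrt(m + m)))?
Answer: -946311834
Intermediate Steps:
O(m) = m*(11 + m) (O(m) = m*(m + 11) = m*(11 + m))
q(o) = -7722 - 143*o (q(o) = -143*(54 + o) = -7722 - 143*o)
(q(-183) + 19114)*(-28244 + O(-61)) = ((-7722 - 143*(-183)) + 19114)*(-28244 - 61*(11 - 61)) = ((-7722 + 26169) + 19114)*(-28244 - 61*(-50)) = (18447 + 19114)*(-28244 + 3050) = 37561*(-25194) = -946311834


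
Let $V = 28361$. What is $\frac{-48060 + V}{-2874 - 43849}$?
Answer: $\frac{19699}{46723} \approx 0.42161$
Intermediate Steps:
$\frac{-48060 + V}{-2874 - 43849} = \frac{-48060 + 28361}{-2874 - 43849} = - \frac{19699}{-46723} = \left(-19699\right) \left(- \frac{1}{46723}\right) = \frac{19699}{46723}$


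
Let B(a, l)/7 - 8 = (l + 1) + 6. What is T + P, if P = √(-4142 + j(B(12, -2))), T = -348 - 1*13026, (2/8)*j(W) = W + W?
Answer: -13374 + I*√3414 ≈ -13374.0 + 58.429*I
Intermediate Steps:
B(a, l) = 105 + 7*l (B(a, l) = 56 + 7*((l + 1) + 6) = 56 + 7*((1 + l) + 6) = 56 + 7*(7 + l) = 56 + (49 + 7*l) = 105 + 7*l)
j(W) = 8*W (j(W) = 4*(W + W) = 4*(2*W) = 8*W)
T = -13374 (T = -348 - 13026 = -13374)
P = I*√3414 (P = √(-4142 + 8*(105 + 7*(-2))) = √(-4142 + 8*(105 - 14)) = √(-4142 + 8*91) = √(-4142 + 728) = √(-3414) = I*√3414 ≈ 58.429*I)
T + P = -13374 + I*√3414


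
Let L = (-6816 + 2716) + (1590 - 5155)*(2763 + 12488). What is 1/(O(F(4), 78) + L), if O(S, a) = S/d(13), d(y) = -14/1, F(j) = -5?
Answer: -14/761234805 ≈ -1.8391e-8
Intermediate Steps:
d(y) = -14 (d(y) = -14*1 = -14)
O(S, a) = -S/14 (O(S, a) = S/(-14) = S*(-1/14) = -S/14)
L = -54373915 (L = -4100 - 3565*15251 = -4100 - 54369815 = -54373915)
1/(O(F(4), 78) + L) = 1/(-1/14*(-5) - 54373915) = 1/(5/14 - 54373915) = 1/(-761234805/14) = -14/761234805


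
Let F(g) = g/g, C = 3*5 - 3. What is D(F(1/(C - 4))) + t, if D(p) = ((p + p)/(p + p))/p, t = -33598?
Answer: -33597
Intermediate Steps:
C = 12 (C = 15 - 3 = 12)
F(g) = 1
D(p) = 1/p (D(p) = ((2*p)/((2*p)))/p = ((2*p)*(1/(2*p)))/p = 1/p)
D(F(1/(C - 4))) + t = 1/1 - 33598 = 1 - 33598 = -33597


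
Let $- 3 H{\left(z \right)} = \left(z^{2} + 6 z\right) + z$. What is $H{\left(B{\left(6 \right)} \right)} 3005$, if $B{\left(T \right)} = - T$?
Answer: $6010$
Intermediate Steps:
$H{\left(z \right)} = - \frac{7 z}{3} - \frac{z^{2}}{3}$ ($H{\left(z \right)} = - \frac{\left(z^{2} + 6 z\right) + z}{3} = - \frac{z^{2} + 7 z}{3} = - \frac{7 z}{3} - \frac{z^{2}}{3}$)
$H{\left(B{\left(6 \right)} \right)} 3005 = - \frac{\left(-1\right) 6 \left(7 - 6\right)}{3} \cdot 3005 = \left(- \frac{1}{3}\right) \left(-6\right) \left(7 - 6\right) 3005 = \left(- \frac{1}{3}\right) \left(-6\right) 1 \cdot 3005 = 2 \cdot 3005 = 6010$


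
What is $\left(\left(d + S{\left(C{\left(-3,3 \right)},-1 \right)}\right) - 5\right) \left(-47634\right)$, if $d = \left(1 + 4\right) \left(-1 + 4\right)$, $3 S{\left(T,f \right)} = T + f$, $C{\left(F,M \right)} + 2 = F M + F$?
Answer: $-238170$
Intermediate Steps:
$C{\left(F,M \right)} = -2 + F + F M$ ($C{\left(F,M \right)} = -2 + \left(F M + F\right) = -2 + \left(F + F M\right) = -2 + F + F M$)
$S{\left(T,f \right)} = \frac{T}{3} + \frac{f}{3}$ ($S{\left(T,f \right)} = \frac{T + f}{3} = \frac{T}{3} + \frac{f}{3}$)
$d = 15$ ($d = 5 \cdot 3 = 15$)
$\left(\left(d + S{\left(C{\left(-3,3 \right)},-1 \right)}\right) - 5\right) \left(-47634\right) = \left(\left(15 + \left(\frac{-2 - 3 - 9}{3} + \frac{1}{3} \left(-1\right)\right)\right) - 5\right) \left(-47634\right) = \left(\left(15 + \left(\frac{-2 - 3 - 9}{3} - \frac{1}{3}\right)\right) - 5\right) \left(-47634\right) = \left(\left(15 + \left(\frac{1}{3} \left(-14\right) - \frac{1}{3}\right)\right) - 5\right) \left(-47634\right) = \left(\left(15 - 5\right) - 5\right) \left(-47634\right) = \left(10 - 5\right) \left(-47634\right) = 5 \left(-47634\right) = -238170$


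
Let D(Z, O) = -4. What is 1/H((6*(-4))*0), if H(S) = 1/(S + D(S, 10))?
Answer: -4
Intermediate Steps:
H(S) = 1/(-4 + S) (H(S) = 1/(S - 4) = 1/(-4 + S))
1/H((6*(-4))*0) = 1/(1/(-4 + (6*(-4))*0)) = 1/(1/(-4 - 24*0)) = 1/(1/(-4 + 0)) = 1/(1/(-4)) = 1/(-1/4) = -4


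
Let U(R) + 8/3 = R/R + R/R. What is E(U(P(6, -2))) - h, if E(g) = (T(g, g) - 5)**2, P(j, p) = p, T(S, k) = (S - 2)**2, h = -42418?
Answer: 3436219/81 ≈ 42422.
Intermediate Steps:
T(S, k) = (-2 + S)**2
U(R) = -2/3 (U(R) = -8/3 + (R/R + R/R) = -8/3 + (1 + 1) = -8/3 + 2 = -2/3)
E(g) = (-5 + (-2 + g)**2)**2 (E(g) = ((-2 + g)**2 - 5)**2 = (-5 + (-2 + g)**2)**2)
E(U(P(6, -2))) - h = (-5 + (-2 - 2/3)**2)**2 - 1*(-42418) = (-5 + (-8/3)**2)**2 + 42418 = (-5 + 64/9)**2 + 42418 = (19/9)**2 + 42418 = 361/81 + 42418 = 3436219/81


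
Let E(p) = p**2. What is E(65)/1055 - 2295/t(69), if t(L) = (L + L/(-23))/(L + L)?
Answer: -11128340/2321 ≈ -4794.6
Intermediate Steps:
t(L) = 11/23 (t(L) = (L + L*(-1/23))/((2*L)) = (L - L/23)*(1/(2*L)) = (22*L/23)*(1/(2*L)) = 11/23)
E(65)/1055 - 2295/t(69) = 65**2/1055 - 2295/11/23 = 4225*(1/1055) - 2295*23/11 = 845/211 - 52785/11 = -11128340/2321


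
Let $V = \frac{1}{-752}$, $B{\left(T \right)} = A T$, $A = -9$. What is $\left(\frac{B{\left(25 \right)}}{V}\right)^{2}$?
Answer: $28628640000$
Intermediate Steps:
$B{\left(T \right)} = - 9 T$
$V = - \frac{1}{752} \approx -0.0013298$
$\left(\frac{B{\left(25 \right)}}{V}\right)^{2} = \left(\frac{\left(-9\right) 25}{- \frac{1}{752}}\right)^{2} = \left(\left(-225\right) \left(-752\right)\right)^{2} = 169200^{2} = 28628640000$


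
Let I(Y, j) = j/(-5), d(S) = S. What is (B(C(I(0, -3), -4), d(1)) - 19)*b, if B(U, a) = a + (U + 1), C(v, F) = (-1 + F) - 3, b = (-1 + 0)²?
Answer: -25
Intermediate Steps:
b = 1 (b = (-1)² = 1)
I(Y, j) = -j/5 (I(Y, j) = j*(-⅕) = -j/5)
C(v, F) = -4 + F
B(U, a) = 1 + U + a (B(U, a) = a + (1 + U) = 1 + U + a)
(B(C(I(0, -3), -4), d(1)) - 19)*b = ((1 + (-4 - 4) + 1) - 19)*1 = ((1 - 8 + 1) - 19)*1 = (-6 - 19)*1 = -25*1 = -25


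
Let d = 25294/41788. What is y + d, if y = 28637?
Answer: 598354125/20894 ≈ 28638.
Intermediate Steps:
d = 12647/20894 (d = 25294*(1/41788) = 12647/20894 ≈ 0.60529)
y + d = 28637 + 12647/20894 = 598354125/20894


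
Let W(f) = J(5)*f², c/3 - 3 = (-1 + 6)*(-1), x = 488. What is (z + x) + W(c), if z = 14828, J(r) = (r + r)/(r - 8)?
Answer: 15196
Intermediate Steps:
J(r) = 2*r/(-8 + r) (J(r) = (2*r)/(-8 + r) = 2*r/(-8 + r))
c = -6 (c = 9 + 3*((-1 + 6)*(-1)) = 9 + 3*(5*(-1)) = 9 + 3*(-5) = 9 - 15 = -6)
W(f) = -10*f²/3 (W(f) = (2*5/(-8 + 5))*f² = (2*5/(-3))*f² = (2*5*(-⅓))*f² = -10*f²/3)
(z + x) + W(c) = (14828 + 488) - 10/3*(-6)² = 15316 - 10/3*36 = 15316 - 120 = 15196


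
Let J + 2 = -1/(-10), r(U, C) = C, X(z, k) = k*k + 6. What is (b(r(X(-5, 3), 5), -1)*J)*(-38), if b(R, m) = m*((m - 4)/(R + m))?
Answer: 361/4 ≈ 90.250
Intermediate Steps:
X(z, k) = 6 + k**2 (X(z, k) = k**2 + 6 = 6 + k**2)
b(R, m) = m*(-4 + m)/(R + m) (b(R, m) = m*((-4 + m)/(R + m)) = m*(-4 + m)/(R + m))
J = -19/10 (J = -2 - 1/(-10) = -2 - 1*(-1/10) = -2 + 1/10 = -19/10 ≈ -1.9000)
(b(r(X(-5, 3), 5), -1)*J)*(-38) = (-(-4 - 1)/(5 - 1)*(-19/10))*(-38) = (-1*(-5)/4*(-19/10))*(-38) = (-1*1/4*(-5)*(-19/10))*(-38) = ((5/4)*(-19/10))*(-38) = -19/8*(-38) = 361/4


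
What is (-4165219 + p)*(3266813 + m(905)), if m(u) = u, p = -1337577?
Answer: -17981585539528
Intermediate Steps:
(-4165219 + p)*(3266813 + m(905)) = (-4165219 - 1337577)*(3266813 + 905) = -5502796*3267718 = -17981585539528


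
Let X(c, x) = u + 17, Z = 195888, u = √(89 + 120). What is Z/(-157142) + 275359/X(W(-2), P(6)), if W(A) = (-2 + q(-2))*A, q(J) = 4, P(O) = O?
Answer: 367791108293/6285680 - 275359*√209/80 ≈ 8752.3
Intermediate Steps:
u = √209 ≈ 14.457
W(A) = 2*A (W(A) = (-2 + 4)*A = 2*A)
X(c, x) = 17 + √209 (X(c, x) = √209 + 17 = 17 + √209)
Z/(-157142) + 275359/X(W(-2), P(6)) = 195888/(-157142) + 275359/(17 + √209) = 195888*(-1/157142) + 275359/(17 + √209) = -97944/78571 + 275359/(17 + √209)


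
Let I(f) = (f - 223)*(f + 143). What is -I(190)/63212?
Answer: 10989/63212 ≈ 0.17384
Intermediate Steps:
I(f) = (-223 + f)*(143 + f)
-I(190)/63212 = -(-31889 + 190² - 80*190)/63212 = -(-31889 + 36100 - 15200)*(1/63212) = -1*(-10989)*(1/63212) = 10989*(1/63212) = 10989/63212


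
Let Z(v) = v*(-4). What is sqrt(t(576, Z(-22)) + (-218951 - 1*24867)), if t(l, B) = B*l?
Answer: I*sqrt(193130) ≈ 439.47*I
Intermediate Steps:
Z(v) = -4*v
sqrt(t(576, Z(-22)) + (-218951 - 1*24867)) = sqrt(-4*(-22)*576 + (-218951 - 1*24867)) = sqrt(88*576 + (-218951 - 24867)) = sqrt(50688 - 243818) = sqrt(-193130) = I*sqrt(193130)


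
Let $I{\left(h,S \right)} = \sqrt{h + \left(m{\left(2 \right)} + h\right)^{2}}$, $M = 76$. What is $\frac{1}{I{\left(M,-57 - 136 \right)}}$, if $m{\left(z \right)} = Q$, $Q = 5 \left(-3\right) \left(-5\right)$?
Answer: $\frac{\sqrt{22877}}{22877} \approx 0.0066115$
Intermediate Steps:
$Q = 75$ ($Q = \left(-15\right) \left(-5\right) = 75$)
$m{\left(z \right)} = 75$
$I{\left(h,S \right)} = \sqrt{h + \left(75 + h\right)^{2}}$
$\frac{1}{I{\left(M,-57 - 136 \right)}} = \frac{1}{\sqrt{76 + \left(75 + 76\right)^{2}}} = \frac{1}{\sqrt{76 + 151^{2}}} = \frac{1}{\sqrt{76 + 22801}} = \frac{1}{\sqrt{22877}} = \frac{\sqrt{22877}}{22877}$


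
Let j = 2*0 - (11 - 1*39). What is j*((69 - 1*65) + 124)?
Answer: 3584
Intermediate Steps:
j = 28 (j = 0 - (11 - 39) = 0 - 1*(-28) = 0 + 28 = 28)
j*((69 - 1*65) + 124) = 28*((69 - 1*65) + 124) = 28*((69 - 65) + 124) = 28*(4 + 124) = 28*128 = 3584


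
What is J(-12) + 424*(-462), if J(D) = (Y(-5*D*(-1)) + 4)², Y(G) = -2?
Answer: -195884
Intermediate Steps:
J(D) = 4 (J(D) = (-2 + 4)² = 2² = 4)
J(-12) + 424*(-462) = 4 + 424*(-462) = 4 - 195888 = -195884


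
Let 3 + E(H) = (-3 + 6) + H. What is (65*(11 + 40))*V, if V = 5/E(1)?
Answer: 16575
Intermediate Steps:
E(H) = H (E(H) = -3 + ((-3 + 6) + H) = -3 + (3 + H) = H)
V = 5 (V = 5/1 = 5*1 = 5)
(65*(11 + 40))*V = (65*(11 + 40))*5 = (65*51)*5 = 3315*5 = 16575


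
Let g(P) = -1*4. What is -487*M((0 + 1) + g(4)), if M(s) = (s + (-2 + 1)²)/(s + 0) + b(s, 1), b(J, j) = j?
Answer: -2435/3 ≈ -811.67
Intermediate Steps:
g(P) = -4
M(s) = 1 + (1 + s)/s (M(s) = (s + (-2 + 1)²)/(s + 0) + 1 = (s + (-1)²)/s + 1 = (s + 1)/s + 1 = (1 + s)/s + 1 = 1 + (1 + s)/s)
-487*M((0 + 1) + g(4)) = -487*(2 + 1/((0 + 1) - 4)) = -487*(2 + 1/(1 - 4)) = -487*(2 + 1/(-3)) = -487*(2 - ⅓) = -487*5/3 = -2435/3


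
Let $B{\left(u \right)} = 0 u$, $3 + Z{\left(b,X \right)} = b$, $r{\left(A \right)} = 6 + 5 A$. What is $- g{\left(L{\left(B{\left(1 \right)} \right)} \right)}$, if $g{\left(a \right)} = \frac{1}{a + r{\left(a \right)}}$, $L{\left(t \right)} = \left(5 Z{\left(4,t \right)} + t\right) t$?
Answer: $- \frac{1}{6} \approx -0.16667$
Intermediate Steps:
$Z{\left(b,X \right)} = -3 + b$
$B{\left(u \right)} = 0$
$L{\left(t \right)} = t \left(5 + t\right)$ ($L{\left(t \right)} = \left(5 \left(-3 + 4\right) + t\right) t = \left(5 \cdot 1 + t\right) t = \left(5 + t\right) t = t \left(5 + t\right)$)
$g{\left(a \right)} = \frac{1}{6 + 6 a}$ ($g{\left(a \right)} = \frac{1}{a + \left(6 + 5 a\right)} = \frac{1}{6 + 6 a}$)
$- g{\left(L{\left(B{\left(1 \right)} \right)} \right)} = - \frac{1}{6 \left(1 + 0 \left(5 + 0\right)\right)} = - \frac{1}{6 \left(1 + 0 \cdot 5\right)} = - \frac{1}{6 \left(1 + 0\right)} = - \frac{1}{6 \cdot 1} = - \frac{1}{6}$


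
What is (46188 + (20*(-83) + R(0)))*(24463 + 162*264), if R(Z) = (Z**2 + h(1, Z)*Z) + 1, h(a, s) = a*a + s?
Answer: 2993729199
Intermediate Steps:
h(a, s) = s + a**2 (h(a, s) = a**2 + s = s + a**2)
R(Z) = 1 + Z**2 + Z*(1 + Z) (R(Z) = (Z**2 + (Z + 1**2)*Z) + 1 = (Z**2 + (Z + 1)*Z) + 1 = (Z**2 + (1 + Z)*Z) + 1 = (Z**2 + Z*(1 + Z)) + 1 = 1 + Z**2 + Z*(1 + Z))
(46188 + (20*(-83) + R(0)))*(24463 + 162*264) = (46188 + (20*(-83) + (1 + 0 + 2*0**2)))*(24463 + 162*264) = (46188 + (-1660 + (1 + 0 + 2*0)))*(24463 + 42768) = (46188 + (-1660 + (1 + 0 + 0)))*67231 = (46188 + (-1660 + 1))*67231 = (46188 - 1659)*67231 = 44529*67231 = 2993729199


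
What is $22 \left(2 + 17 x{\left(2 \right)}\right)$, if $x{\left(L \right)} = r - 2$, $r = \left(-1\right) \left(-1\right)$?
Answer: $-330$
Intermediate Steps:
$r = 1$
$x{\left(L \right)} = -1$ ($x{\left(L \right)} = 1 - 2 = -1$)
$22 \left(2 + 17 x{\left(2 \right)}\right) = 22 \left(2 + 17 \left(-1\right)\right) = 22 \left(2 - 17\right) = 22 \left(-15\right) = -330$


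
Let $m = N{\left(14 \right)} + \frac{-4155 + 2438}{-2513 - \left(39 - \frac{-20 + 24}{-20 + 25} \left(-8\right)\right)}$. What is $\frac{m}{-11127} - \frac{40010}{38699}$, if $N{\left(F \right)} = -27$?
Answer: $- \frac{5681852941339}{5508283464216} \approx -1.0315$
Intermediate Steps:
$m = - \frac{336799}{12792}$ ($m = -27 + \frac{-4155 + 2438}{-2513 - \left(39 - \frac{-20 + 24}{-20 + 25} \left(-8\right)\right)} = -27 - \frac{1717}{-2513 - \left(39 - \frac{4}{5} \left(-8\right)\right)} = -27 - \frac{1717}{-2513 - \left(39 - 4 \cdot \frac{1}{5} \left(-8\right)\right)} = -27 - \frac{1717}{-2513 + \left(\frac{4}{5} \left(-8\right) - 39\right)} = -27 - \frac{1717}{-2513 - \frac{227}{5}} = -27 - \frac{1717}{- \frac{12792}{5}} = -27 - - \frac{8585}{12792} = -27 + \frac{8585}{12792} = - \frac{336799}{12792} \approx -26.329$)
$\frac{m}{-11127} - \frac{40010}{38699} = - \frac{336799}{12792 \left(-11127\right)} - \frac{40010}{38699} = \left(- \frac{336799}{12792}\right) \left(- \frac{1}{11127}\right) - \frac{40010}{38699} = \frac{336799}{142336584} - \frac{40010}{38699} = - \frac{5681852941339}{5508283464216}$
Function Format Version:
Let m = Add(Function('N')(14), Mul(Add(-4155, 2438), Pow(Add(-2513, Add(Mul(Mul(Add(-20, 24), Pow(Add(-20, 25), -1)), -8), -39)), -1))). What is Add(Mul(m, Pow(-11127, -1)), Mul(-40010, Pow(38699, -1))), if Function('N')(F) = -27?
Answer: Rational(-5681852941339, 5508283464216) ≈ -1.0315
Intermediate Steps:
m = Rational(-336799, 12792) (m = Add(-27, Mul(Add(-4155, 2438), Pow(Add(-2513, Add(Mul(Mul(Add(-20, 24), Pow(Add(-20, 25), -1)), -8), -39)), -1))) = Add(-27, Mul(-1717, Pow(Add(-2513, Add(Mul(Mul(4, Pow(5, -1)), -8), -39)), -1))) = Add(-27, Mul(-1717, Pow(Add(-2513, Add(Mul(Mul(4, Rational(1, 5)), -8), -39)), -1))) = Add(-27, Mul(-1717, Pow(Add(-2513, Add(Mul(Rational(4, 5), -8), -39)), -1))) = Add(-27, Mul(-1717, Pow(Add(-2513, Add(Rational(-32, 5), -39)), -1))) = Add(-27, Mul(-1717, Pow(Add(-2513, Rational(-227, 5)), -1))) = Add(-27, Mul(-1717, Pow(Rational(-12792, 5), -1))) = Add(-27, Mul(-1717, Rational(-5, 12792))) = Add(-27, Rational(8585, 12792)) = Rational(-336799, 12792) ≈ -26.329)
Add(Mul(m, Pow(-11127, -1)), Mul(-40010, Pow(38699, -1))) = Add(Mul(Rational(-336799, 12792), Pow(-11127, -1)), Mul(-40010, Pow(38699, -1))) = Add(Mul(Rational(-336799, 12792), Rational(-1, 11127)), Mul(-40010, Rational(1, 38699))) = Add(Rational(336799, 142336584), Rational(-40010, 38699)) = Rational(-5681852941339, 5508283464216)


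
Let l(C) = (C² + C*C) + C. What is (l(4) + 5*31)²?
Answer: 36481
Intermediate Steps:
l(C) = C + 2*C² (l(C) = (C² + C²) + C = 2*C² + C = C + 2*C²)
(l(4) + 5*31)² = (4*(1 + 2*4) + 5*31)² = (4*(1 + 8) + 155)² = (4*9 + 155)² = (36 + 155)² = 191² = 36481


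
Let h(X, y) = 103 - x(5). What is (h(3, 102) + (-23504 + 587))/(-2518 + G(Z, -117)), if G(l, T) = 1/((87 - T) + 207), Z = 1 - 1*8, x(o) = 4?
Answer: 9378198/1034897 ≈ 9.0620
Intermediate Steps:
Z = -7 (Z = 1 - 8 = -7)
G(l, T) = 1/(294 - T)
h(X, y) = 99 (h(X, y) = 103 - 1*4 = 103 - 4 = 99)
(h(3, 102) + (-23504 + 587))/(-2518 + G(Z, -117)) = (99 + (-23504 + 587))/(-2518 - 1/(-294 - 117)) = (99 - 22917)/(-2518 - 1/(-411)) = -22818/(-2518 - 1*(-1/411)) = -22818/(-2518 + 1/411) = -22818/(-1034897/411) = -22818*(-411/1034897) = 9378198/1034897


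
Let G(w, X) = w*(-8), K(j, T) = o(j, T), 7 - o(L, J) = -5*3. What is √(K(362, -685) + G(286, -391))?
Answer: I*√2266 ≈ 47.603*I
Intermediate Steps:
o(L, J) = 22 (o(L, J) = 7 - (-5)*3 = 7 - 1*(-15) = 7 + 15 = 22)
K(j, T) = 22
G(w, X) = -8*w
√(K(362, -685) + G(286, -391)) = √(22 - 8*286) = √(22 - 2288) = √(-2266) = I*√2266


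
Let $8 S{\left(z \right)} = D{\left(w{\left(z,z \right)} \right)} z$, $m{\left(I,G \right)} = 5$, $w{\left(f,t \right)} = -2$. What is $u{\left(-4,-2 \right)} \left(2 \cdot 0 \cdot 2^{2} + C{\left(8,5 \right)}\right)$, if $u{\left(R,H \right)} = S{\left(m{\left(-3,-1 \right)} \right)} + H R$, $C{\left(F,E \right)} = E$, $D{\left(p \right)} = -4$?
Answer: $\frac{55}{2} \approx 27.5$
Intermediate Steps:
$S{\left(z \right)} = - \frac{z}{2}$ ($S{\left(z \right)} = \frac{\left(-4\right) z}{8} = - \frac{z}{2}$)
$u{\left(R,H \right)} = - \frac{5}{2} + H R$ ($u{\left(R,H \right)} = \left(- \frac{1}{2}\right) 5 + H R = - \frac{5}{2} + H R$)
$u{\left(-4,-2 \right)} \left(2 \cdot 0 \cdot 2^{2} + C{\left(8,5 \right)}\right) = \left(- \frac{5}{2} - -8\right) \left(2 \cdot 0 \cdot 2^{2} + 5\right) = \left(- \frac{5}{2} + 8\right) \left(0 \cdot 4 + 5\right) = \frac{11 \left(0 + 5\right)}{2} = \frac{11}{2} \cdot 5 = \frac{55}{2}$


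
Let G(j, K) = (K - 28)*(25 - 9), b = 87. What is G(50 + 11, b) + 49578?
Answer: 50522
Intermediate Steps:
G(j, K) = -448 + 16*K (G(j, K) = (-28 + K)*16 = -448 + 16*K)
G(50 + 11, b) + 49578 = (-448 + 16*87) + 49578 = (-448 + 1392) + 49578 = 944 + 49578 = 50522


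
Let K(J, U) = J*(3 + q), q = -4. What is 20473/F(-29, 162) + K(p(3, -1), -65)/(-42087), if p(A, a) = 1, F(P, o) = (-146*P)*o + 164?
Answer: 862333223/28874712264 ≈ 0.029865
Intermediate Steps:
F(P, o) = 164 - 146*P*o (F(P, o) = -146*P*o + 164 = 164 - 146*P*o)
K(J, U) = -J (K(J, U) = J*(3 - 4) = J*(-1) = -J)
20473/F(-29, 162) + K(p(3, -1), -65)/(-42087) = 20473/(164 - 146*(-29)*162) - 1*1/(-42087) = 20473/(164 + 685908) - 1*(-1/42087) = 20473/686072 + 1/42087 = 862333223/28874712264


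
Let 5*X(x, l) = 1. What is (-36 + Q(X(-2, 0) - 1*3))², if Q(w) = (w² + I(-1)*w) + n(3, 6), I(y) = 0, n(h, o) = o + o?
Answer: 163216/625 ≈ 261.15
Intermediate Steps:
n(h, o) = 2*o
X(x, l) = ⅕ (X(x, l) = (⅕)*1 = ⅕)
Q(w) = 12 + w² (Q(w) = (w² + 0*w) + 2*6 = (w² + 0) + 12 = w² + 12 = 12 + w²)
(-36 + Q(X(-2, 0) - 1*3))² = (-36 + (12 + (⅕ - 1*3)²))² = (-36 + (12 + (⅕ - 3)²))² = (-36 + (12 + (-14/5)²))² = (-36 + (12 + 196/25))² = (-36 + 496/25)² = (-404/25)² = 163216/625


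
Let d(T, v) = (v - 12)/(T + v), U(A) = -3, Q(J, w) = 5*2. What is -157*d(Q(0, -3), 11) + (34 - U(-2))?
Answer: 934/21 ≈ 44.476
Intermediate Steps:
Q(J, w) = 10
d(T, v) = (-12 + v)/(T + v)
-157*d(Q(0, -3), 11) + (34 - U(-2)) = -157*(-12 + 11)/(10 + 11) + (34 - 1*(-3)) = -157*(-1)/21 + (34 + 3) = -157*(-1)/21 + 37 = -157*(-1/21) + 37 = 157/21 + 37 = 934/21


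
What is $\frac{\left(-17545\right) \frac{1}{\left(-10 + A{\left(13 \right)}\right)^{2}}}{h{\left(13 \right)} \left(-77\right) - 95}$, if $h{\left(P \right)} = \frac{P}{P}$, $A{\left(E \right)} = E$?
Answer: $\frac{17545}{1548} \approx 11.334$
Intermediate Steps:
$h{\left(P \right)} = 1$
$\frac{\left(-17545\right) \frac{1}{\left(-10 + A{\left(13 \right)}\right)^{2}}}{h{\left(13 \right)} \left(-77\right) - 95} = \frac{\left(-17545\right) \frac{1}{\left(-10 + 13\right)^{2}}}{1 \left(-77\right) - 95} = \frac{\left(-17545\right) \frac{1}{3^{2}}}{-77 - 95} = \frac{\left(-17545\right) \frac{1}{9}}{-172} = \left(-17545\right) \frac{1}{9} \left(- \frac{1}{172}\right) = \left(- \frac{17545}{9}\right) \left(- \frac{1}{172}\right) = \frac{17545}{1548}$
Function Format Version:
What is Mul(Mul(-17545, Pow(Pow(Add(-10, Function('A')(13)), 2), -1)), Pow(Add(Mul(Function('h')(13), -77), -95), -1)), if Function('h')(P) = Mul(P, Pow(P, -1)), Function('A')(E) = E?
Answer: Rational(17545, 1548) ≈ 11.334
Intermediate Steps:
Function('h')(P) = 1
Mul(Mul(-17545, Pow(Pow(Add(-10, Function('A')(13)), 2), -1)), Pow(Add(Mul(Function('h')(13), -77), -95), -1)) = Mul(Mul(-17545, Pow(Pow(Add(-10, 13), 2), -1)), Pow(Add(Mul(1, -77), -95), -1)) = Mul(Mul(-17545, Pow(Pow(3, 2), -1)), Pow(Add(-77, -95), -1)) = Mul(Mul(-17545, Pow(9, -1)), Pow(-172, -1)) = Mul(Mul(-17545, Rational(1, 9)), Rational(-1, 172)) = Mul(Rational(-17545, 9), Rational(-1, 172)) = Rational(17545, 1548)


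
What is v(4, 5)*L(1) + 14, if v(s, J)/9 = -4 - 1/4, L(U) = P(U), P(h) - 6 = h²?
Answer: -1015/4 ≈ -253.75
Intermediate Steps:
P(h) = 6 + h²
L(U) = 6 + U²
v(s, J) = -153/4 (v(s, J) = 9*(-4 - 1/4) = 9*(-4 - 1*¼) = 9*(-4 - ¼) = 9*(-17/4) = -153/4)
v(4, 5)*L(1) + 14 = -153*(6 + 1²)/4 + 14 = -153*(6 + 1)/4 + 14 = -153/4*7 + 14 = -1071/4 + 14 = -1015/4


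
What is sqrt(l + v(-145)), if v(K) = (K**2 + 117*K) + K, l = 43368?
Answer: sqrt(47283) ≈ 217.45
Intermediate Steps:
v(K) = K**2 + 118*K
sqrt(l + v(-145)) = sqrt(43368 - 145*(118 - 145)) = sqrt(43368 - 145*(-27)) = sqrt(43368 + 3915) = sqrt(47283)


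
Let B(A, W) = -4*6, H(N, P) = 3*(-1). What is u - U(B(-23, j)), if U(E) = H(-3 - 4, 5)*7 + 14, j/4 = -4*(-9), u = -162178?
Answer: -162171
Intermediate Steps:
H(N, P) = -3
j = 144 (j = 4*(-4*(-9)) = 4*36 = 144)
B(A, W) = -24
U(E) = -7 (U(E) = -3*7 + 14 = -21 + 14 = -7)
u - U(B(-23, j)) = -162178 - 1*(-7) = -162178 + 7 = -162171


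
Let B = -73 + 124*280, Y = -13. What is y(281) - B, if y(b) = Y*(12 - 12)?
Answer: -34647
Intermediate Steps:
y(b) = 0 (y(b) = -13*(12 - 12) = -13*0 = 0)
B = 34647 (B = -73 + 34720 = 34647)
y(281) - B = 0 - 1*34647 = 0 - 34647 = -34647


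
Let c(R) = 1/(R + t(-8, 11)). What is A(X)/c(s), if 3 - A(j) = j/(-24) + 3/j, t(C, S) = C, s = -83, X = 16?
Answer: -15197/48 ≈ -316.60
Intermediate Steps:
A(j) = 3 - 3/j + j/24 (A(j) = 3 - (j/(-24) + 3/j) = 3 - (j*(-1/24) + 3/j) = 3 - (-j/24 + 3/j) = 3 - (3/j - j/24) = 3 + (-3/j + j/24) = 3 - 3/j + j/24)
c(R) = 1/(-8 + R) (c(R) = 1/(R - 8) = 1/(-8 + R))
A(X)/c(s) = (3 - 3/16 + (1/24)*16)/(1/(-8 - 83)) = (3 - 3*1/16 + ⅔)/(1/(-91)) = (3 - 3/16 + ⅔)/(-1/91) = (167/48)*(-91) = -15197/48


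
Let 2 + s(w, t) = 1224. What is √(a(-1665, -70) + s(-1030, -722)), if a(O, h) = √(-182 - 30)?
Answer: √(1222 + 2*I*√53) ≈ 34.958 + 0.2083*I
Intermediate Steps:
s(w, t) = 1222 (s(w, t) = -2 + 1224 = 1222)
a(O, h) = 2*I*√53 (a(O, h) = √(-212) = 2*I*√53)
√(a(-1665, -70) + s(-1030, -722)) = √(2*I*√53 + 1222) = √(1222 + 2*I*√53)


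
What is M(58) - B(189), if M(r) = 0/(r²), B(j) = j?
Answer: -189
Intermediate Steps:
M(r) = 0 (M(r) = 0/r² = 0)
M(58) - B(189) = 0 - 1*189 = 0 - 189 = -189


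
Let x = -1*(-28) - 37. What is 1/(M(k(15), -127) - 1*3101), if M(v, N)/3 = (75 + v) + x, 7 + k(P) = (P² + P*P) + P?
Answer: -1/1529 ≈ -0.00065402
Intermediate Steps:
x = -9 (x = 28 - 37 = -9)
k(P) = -7 + P + 2*P² (k(P) = -7 + ((P² + P*P) + P) = -7 + ((P² + P²) + P) = -7 + (2*P² + P) = -7 + (P + 2*P²) = -7 + P + 2*P²)
M(v, N) = 198 + 3*v (M(v, N) = 3*((75 + v) - 9) = 3*(66 + v) = 198 + 3*v)
1/(M(k(15), -127) - 1*3101) = 1/((198 + 3*(-7 + 15 + 2*15²)) - 1*3101) = 1/((198 + 3*(-7 + 15 + 2*225)) - 3101) = 1/((198 + 3*(-7 + 15 + 450)) - 3101) = 1/((198 + 3*458) - 3101) = 1/((198 + 1374) - 3101) = 1/(1572 - 3101) = 1/(-1529) = -1/1529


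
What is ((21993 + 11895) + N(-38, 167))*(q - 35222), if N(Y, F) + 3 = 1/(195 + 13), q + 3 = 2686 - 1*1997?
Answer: -30426565677/26 ≈ -1.1703e+9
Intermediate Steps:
q = 686 (q = -3 + (2686 - 1*1997) = -3 + (2686 - 1997) = -3 + 689 = 686)
N(Y, F) = -623/208 (N(Y, F) = -3 + 1/(195 + 13) = -3 + 1/208 = -623/208)
((21993 + 11895) + N(-38, 167))*(q - 35222) = ((21993 + 11895) - 623/208)*(686 - 35222) = (33888 - 623/208)*(-34536) = (7048081/208)*(-34536) = -30426565677/26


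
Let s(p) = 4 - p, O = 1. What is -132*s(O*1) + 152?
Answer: -244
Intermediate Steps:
-132*s(O*1) + 152 = -132*(4 - 1) + 152 = -132*3 + 152 = -396 + 152 = -244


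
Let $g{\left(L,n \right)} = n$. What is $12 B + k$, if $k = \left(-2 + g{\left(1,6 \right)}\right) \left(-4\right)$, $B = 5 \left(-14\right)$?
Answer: $-856$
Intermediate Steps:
$B = -70$
$k = -16$ ($k = \left(-2 + 6\right) \left(-4\right) = 4 \left(-4\right) = -16$)
$12 B + k = 12 \left(-70\right) - 16 = -840 - 16 = -856$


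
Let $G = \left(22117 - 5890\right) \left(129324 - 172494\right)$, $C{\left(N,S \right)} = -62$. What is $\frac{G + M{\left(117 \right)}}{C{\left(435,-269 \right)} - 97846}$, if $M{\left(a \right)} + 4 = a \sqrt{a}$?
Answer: $\frac{350259797}{48954} - \frac{117 \sqrt{13}}{32636} \approx 7154.9$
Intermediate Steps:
$M{\left(a \right)} = -4 + a^{\frac{3}{2}}$ ($M{\left(a \right)} = -4 + a \sqrt{a} = -4 + a^{\frac{3}{2}}$)
$G = -700519590$ ($G = 16227 \left(-43170\right) = -700519590$)
$\frac{G + M{\left(117 \right)}}{C{\left(435,-269 \right)} - 97846} = \frac{-700519590 - \left(4 - 117^{\frac{3}{2}}\right)}{-62 - 97846} = \frac{-700519590 - \left(4 - 351 \sqrt{13}\right)}{-97908} = \left(-700519594 + 351 \sqrt{13}\right) \left(- \frac{1}{97908}\right) = \frac{350259797}{48954} - \frac{117 \sqrt{13}}{32636}$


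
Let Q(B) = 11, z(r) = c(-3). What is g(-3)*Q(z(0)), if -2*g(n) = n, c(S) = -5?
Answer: 33/2 ≈ 16.500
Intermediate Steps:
g(n) = -n/2
z(r) = -5
g(-3)*Q(z(0)) = -1/2*(-3)*11 = (3/2)*11 = 33/2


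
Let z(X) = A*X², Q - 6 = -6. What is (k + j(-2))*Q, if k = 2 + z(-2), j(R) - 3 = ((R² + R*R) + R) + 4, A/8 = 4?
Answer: 0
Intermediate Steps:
A = 32 (A = 8*4 = 32)
j(R) = 7 + R + 2*R² (j(R) = 3 + (((R² + R*R) + R) + 4) = 3 + (((R² + R²) + R) + 4) = 3 + ((2*R² + R) + 4) = 3 + ((R + 2*R²) + 4) = 3 + (4 + R + 2*R²) = 7 + R + 2*R²)
Q = 0 (Q = 6 - 6 = 0)
z(X) = 32*X²
k = 130 (k = 2 + 32*(-2)² = 2 + 32*4 = 2 + 128 = 130)
(k + j(-2))*Q = (130 + (7 - 2 + 2*(-2)²))*0 = (130 + (7 - 2 + 2*4))*0 = (130 + (7 - 2 + 8))*0 = (130 + 13)*0 = 143*0 = 0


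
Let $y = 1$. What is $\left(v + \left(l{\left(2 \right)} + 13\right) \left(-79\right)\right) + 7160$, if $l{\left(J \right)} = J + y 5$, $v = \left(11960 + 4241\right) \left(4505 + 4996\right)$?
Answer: $153931281$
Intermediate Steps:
$v = 153925701$ ($v = 16201 \cdot 9501 = 153925701$)
$l{\left(J \right)} = 5 + J$ ($l{\left(J \right)} = J + 1 \cdot 5 = J + 5 = 5 + J$)
$\left(v + \left(l{\left(2 \right)} + 13\right) \left(-79\right)\right) + 7160 = \left(153925701 + \left(\left(5 + 2\right) + 13\right) \left(-79\right)\right) + 7160 = \left(153925701 + \left(7 + 13\right) \left(-79\right)\right) + 7160 = \left(153925701 + 20 \left(-79\right)\right) + 7160 = \left(153925701 - 1580\right) + 7160 = 153924121 + 7160 = 153931281$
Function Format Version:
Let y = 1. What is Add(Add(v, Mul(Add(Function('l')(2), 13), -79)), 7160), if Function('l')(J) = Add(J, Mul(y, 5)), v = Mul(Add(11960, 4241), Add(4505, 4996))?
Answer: 153931281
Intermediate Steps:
v = 153925701 (v = Mul(16201, 9501) = 153925701)
Function('l')(J) = Add(5, J) (Function('l')(J) = Add(J, Mul(1, 5)) = Add(J, 5) = Add(5, J))
Add(Add(v, Mul(Add(Function('l')(2), 13), -79)), 7160) = Add(Add(153925701, Mul(Add(Add(5, 2), 13), -79)), 7160) = Add(Add(153925701, Mul(Add(7, 13), -79)), 7160) = Add(Add(153925701, Mul(20, -79)), 7160) = Add(Add(153925701, -1580), 7160) = Add(153924121, 7160) = 153931281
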